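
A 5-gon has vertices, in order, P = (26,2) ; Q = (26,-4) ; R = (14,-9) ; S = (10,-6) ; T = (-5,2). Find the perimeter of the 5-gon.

|PQ| = √((0)² + (-6)²) = √36 = 6
|QR| = √((-12)² + (-5)²) = √169 = 13
|RS| = √((-4)² + (3)²) = √25 = 5
|ST| = √((-15)² + (8)²) = √289 = 17
|TP| = √((31)² + (0)²) = √961 = 31
Perimeter = 6 + 13 + 5 + 17 + 31 = 72.

72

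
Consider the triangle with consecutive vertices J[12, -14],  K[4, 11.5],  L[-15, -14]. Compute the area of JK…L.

J→K: (12)(11.5) − (4)(-14) = 194
K→L: (4)(-14) − (-15)(11.5) = 116.5
L→J: (-15)(-14) − (12)(-14) = 378
Σ = 688.5
Area = |Σ|/2 = 344.25.

344.25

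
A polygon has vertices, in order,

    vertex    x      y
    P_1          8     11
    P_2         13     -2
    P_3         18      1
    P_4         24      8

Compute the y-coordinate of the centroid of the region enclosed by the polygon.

340/63

Apply the surveyor's formula. First the cross-terms c_i = x_i·y_{i+1} − x_{i+1}·y_i:
  -159, 49, 120, 200  ⇒  2A = 210, A = 105.
Then Σ (y_i + y_{i+1})·c_i = 3400, so ȳ = 3400 / (6·105) = 340/63.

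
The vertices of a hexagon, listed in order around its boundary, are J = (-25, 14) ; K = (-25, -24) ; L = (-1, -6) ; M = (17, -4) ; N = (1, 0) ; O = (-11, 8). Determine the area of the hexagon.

Apply the surveyor's formula: 2A = Σ (x_i·y_{i+1} − x_{i+1}·y_i), indices taken mod 6.
Cross-terms: 950, 126, 106, 4, 8, 46  ⇒  Σ = 1240
Area = |Σ|/2 = 620.

620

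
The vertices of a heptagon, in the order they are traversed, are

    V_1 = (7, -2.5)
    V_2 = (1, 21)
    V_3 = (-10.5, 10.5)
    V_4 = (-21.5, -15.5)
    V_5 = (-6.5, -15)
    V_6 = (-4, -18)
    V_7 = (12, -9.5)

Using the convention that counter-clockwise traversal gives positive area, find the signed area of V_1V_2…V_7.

669.125

Cross-terms: 149.5, 231, 388.5, 221.75, 57, 254, 36.5  ⇒  Σ = 1338.25
Signed area = Σ/2 = 669.125 (positive ⇒ counter-clockwise traversal).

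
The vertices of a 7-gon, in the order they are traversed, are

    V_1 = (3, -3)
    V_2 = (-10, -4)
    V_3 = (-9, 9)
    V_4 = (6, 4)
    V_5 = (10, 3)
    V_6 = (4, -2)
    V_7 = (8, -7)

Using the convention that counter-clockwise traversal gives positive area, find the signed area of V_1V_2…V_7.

-163.5

V_1→V_2: (3)(-4) − (-10)(-3) = -42
V_2→V_3: (-10)(9) − (-9)(-4) = -126
V_3→V_4: (-9)(4) − (6)(9) = -90
V_4→V_5: (6)(3) − (10)(4) = -22
V_5→V_6: (10)(-2) − (4)(3) = -32
V_6→V_7: (4)(-7) − (8)(-2) = -12
V_7→V_1: (8)(-3) − (3)(-7) = -3
Σ = -327
Signed area = Σ/2 = -163.5 (negative ⇒ clockwise traversal).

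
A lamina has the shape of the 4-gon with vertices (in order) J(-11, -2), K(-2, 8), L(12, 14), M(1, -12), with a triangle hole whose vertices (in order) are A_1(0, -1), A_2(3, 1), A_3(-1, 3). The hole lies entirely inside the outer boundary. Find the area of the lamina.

247

Outer boundary:
Apply Gauss's area formula: 2A = Σ (x_i·y_{i+1} − x_{i+1}·y_i), indices taken mod 4.
Σ = (-92) + (-124) + (-158) + (-134) = -508
Area = |Σ|/2 = 254.
Hole:
A_1→A_2: (0)(1) − (3)(-1) = 3
A_2→A_3: (3)(3) − (-1)(1) = 10
A_3→A_1: (-1)(-1) − (0)(3) = 1
Σ = 14
Area = |Σ|/2 = 7.
Net area = 254 − 7 = 247.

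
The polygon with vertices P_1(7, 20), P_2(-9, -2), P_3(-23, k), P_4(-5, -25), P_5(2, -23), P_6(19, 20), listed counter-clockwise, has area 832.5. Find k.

The doubled signed area Σ (x_i y_{i+1} − x_{i+1} y_i) is linear in k.
With k=0 it equals 1577; the coefficient of k is -4 (from the two edges through P_3).
So -4·k + 1577 = 2·832.5 = 1665 ⇒ k = -22.

-22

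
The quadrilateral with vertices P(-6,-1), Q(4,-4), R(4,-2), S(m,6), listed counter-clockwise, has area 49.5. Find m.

The doubled signed area Σ (x_i y_{i+1} − x_{i+1} y_i) is linear in m.
With m=0 it equals 96; the coefficient of m is 1 (from the two edges through S).
So 1·m + 96 = 2·49.5 = 99 ⇒ m = 3.

3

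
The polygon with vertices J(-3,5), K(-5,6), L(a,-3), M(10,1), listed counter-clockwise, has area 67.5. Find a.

Write out the shoelace sum; only the two edges meeting at L involve a:
2·Area = [((-5)·(-3) − a·6) + (a·1 − 10·(-3))] + 60
       = -5·a + 105 = 135
⇒ a = -6.

-6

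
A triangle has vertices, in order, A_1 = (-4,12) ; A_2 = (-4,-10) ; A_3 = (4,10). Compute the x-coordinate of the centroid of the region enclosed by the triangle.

Apply the shoelace (surveyor's) formula. First the cross-terms c_i = x_i·y_{i+1} − x_{i+1}·y_i:
  88, 0, 88  ⇒  2A = 176, A = 88.
Then Σ (x_i + x_{i+1})·c_i = -704, so x̄ = -704 / (6·88) = -4/3.

-4/3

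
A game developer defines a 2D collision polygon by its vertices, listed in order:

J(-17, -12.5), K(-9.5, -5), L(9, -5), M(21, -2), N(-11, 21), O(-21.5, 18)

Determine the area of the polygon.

Apply the shoelace formula: 2A = Σ (x_i·y_{i+1} − x_{i+1}·y_i), indices taken mod 6.
Σ = (-33.75) + (92.5) + (87) + (419) + (253.5) + (574.75) = 1393
Area = |Σ|/2 = 696.5.

696.5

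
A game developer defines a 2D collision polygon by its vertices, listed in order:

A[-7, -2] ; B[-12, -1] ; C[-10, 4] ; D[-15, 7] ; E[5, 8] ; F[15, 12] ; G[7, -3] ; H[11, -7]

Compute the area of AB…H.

Σ = (-17) + (-58) + (-10) + (-155) + (-60) + (-129) + (-16) + (-71) = -516
Area = |Σ|/2 = 258.

258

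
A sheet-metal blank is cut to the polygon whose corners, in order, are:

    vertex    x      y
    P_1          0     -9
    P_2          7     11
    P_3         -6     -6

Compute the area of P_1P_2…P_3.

70.5

Cross-terms: 63, 24, 54  ⇒  Σ = 141
Area = |Σ|/2 = 70.5.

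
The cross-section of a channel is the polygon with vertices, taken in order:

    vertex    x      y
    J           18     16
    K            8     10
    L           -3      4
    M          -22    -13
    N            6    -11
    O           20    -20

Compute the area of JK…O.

Cross-terms: 52, 62, 127, 320, 100, 680  ⇒  Σ = 1341
Area = |Σ|/2 = 670.5.

670.5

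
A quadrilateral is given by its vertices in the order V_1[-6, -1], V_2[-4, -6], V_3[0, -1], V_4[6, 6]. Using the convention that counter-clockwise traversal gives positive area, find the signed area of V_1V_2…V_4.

36

Cross-terms: 32, 4, 6, 30  ⇒  Σ = 72
Signed area = Σ/2 = 36 (positive ⇒ counter-clockwise traversal).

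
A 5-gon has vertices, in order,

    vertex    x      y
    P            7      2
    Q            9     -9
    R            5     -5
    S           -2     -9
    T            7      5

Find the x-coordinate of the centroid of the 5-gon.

745/156

Apply the shoelace (surveyor's) formula. First the cross-terms c_i = x_i·y_{i+1} − x_{i+1}·y_i:
  -81, 0, -55, 53, -21  ⇒  2A = -104, A = -52.
Then Σ (x_i + x_{i+1})·c_i = -1490, so x̄ = -1490 / (6·(-52)) = 745/156.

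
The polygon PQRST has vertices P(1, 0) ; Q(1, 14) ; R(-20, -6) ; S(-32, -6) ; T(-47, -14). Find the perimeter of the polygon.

|PQ| = √((0)² + (14)²) = √196 = 14
|QR| = √((-21)² + (-20)²) = √841 = 29
|RS| = √((-12)² + (0)²) = √144 = 12
|ST| = √((-15)² + (-8)²) = √289 = 17
|TP| = √((48)² + (14)²) = √2500 = 50
Perimeter = 14 + 29 + 12 + 17 + 50 = 122.

122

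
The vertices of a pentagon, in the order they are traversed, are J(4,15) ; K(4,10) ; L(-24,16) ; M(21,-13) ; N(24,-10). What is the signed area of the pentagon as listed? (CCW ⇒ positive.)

381

Cross-terms: -20, 304, -24, 102, 400  ⇒  Σ = 762
Signed area = Σ/2 = 381 (positive ⇒ counter-clockwise traversal).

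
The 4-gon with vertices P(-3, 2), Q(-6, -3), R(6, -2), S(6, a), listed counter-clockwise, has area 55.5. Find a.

4

Write out the shoelace sum; only the two edges meeting at S involve a:
2·Area = [(6·a − 6·(-2)) + (6·2 − (-3)·a)] + 51
       = 9·a + 75 = 111
⇒ a = 4.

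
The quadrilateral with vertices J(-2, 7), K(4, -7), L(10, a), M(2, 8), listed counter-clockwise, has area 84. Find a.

Write out the shoelace sum; only the two edges meeting at L involve a:
2·Area = [(4·a − 10·(-7)) + (10·8 − 2·a)] + 16
       = 2·a + 166 = 168
⇒ a = 1.

1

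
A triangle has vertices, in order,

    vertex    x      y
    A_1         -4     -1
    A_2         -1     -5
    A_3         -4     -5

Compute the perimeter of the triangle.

12

|A_1A_2| = √((3)² + (-4)²) = √25 = 5
|A_2A_3| = √((-3)² + (0)²) = √9 = 3
|A_3A_1| = √((0)² + (4)²) = √16 = 4
Perimeter = 5 + 3 + 4 = 12.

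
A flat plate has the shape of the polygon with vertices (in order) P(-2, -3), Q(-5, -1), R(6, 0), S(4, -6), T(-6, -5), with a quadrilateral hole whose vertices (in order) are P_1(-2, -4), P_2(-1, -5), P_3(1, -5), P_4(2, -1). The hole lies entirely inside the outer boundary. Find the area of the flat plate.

Outer boundary:
Σ = (-13) + (6) + (-36) + (-56) + (8) = -91
Area = |Σ|/2 = 45.5.
Hole:
Apply the shoelace (surveyor's) formula: 2A = Σ (x_i·y_{i+1} − x_{i+1}·y_i), indices taken mod 4.
P_1→P_2: (-2)(-5) − (-1)(-4) = 6
P_2→P_3: (-1)(-5) − (1)(-5) = 10
P_3→P_4: (1)(-1) − (2)(-5) = 9
P_4→P_1: (2)(-4) − (-2)(-1) = -10
Σ = 15
Area = |Σ|/2 = 7.5.
Net area = 45.5 − 7.5 = 38.

38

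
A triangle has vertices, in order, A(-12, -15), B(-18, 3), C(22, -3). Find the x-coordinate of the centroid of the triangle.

Apply the shoelace (surveyor's) formula. First the cross-terms c_i = x_i·y_{i+1} − x_{i+1}·y_i:
  -306, -12, -366  ⇒  2A = -684, A = -342.
Then Σ (x_i + x_{i+1})·c_i = 5472, so x̄ = 5472 / (6·(-342)) = -8/3.

-8/3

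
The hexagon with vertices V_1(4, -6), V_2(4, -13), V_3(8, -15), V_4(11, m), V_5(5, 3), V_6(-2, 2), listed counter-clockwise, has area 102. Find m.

Write out the shoelace sum; only the two edges meeting at V_4 involve m:
2·Area = [(8·m − 11·(-15)) + (11·3 − 5·m)] + 36
       = 3·m + 234 = 204
⇒ m = -10.

-10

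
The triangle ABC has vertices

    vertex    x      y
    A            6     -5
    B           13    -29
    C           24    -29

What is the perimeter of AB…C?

|AB| = √((7)² + (-24)²) = √625 = 25
|BC| = √((11)² + (0)²) = √121 = 11
|CA| = √((-18)² + (24)²) = √900 = 30
Perimeter = 25 + 11 + 30 = 66.

66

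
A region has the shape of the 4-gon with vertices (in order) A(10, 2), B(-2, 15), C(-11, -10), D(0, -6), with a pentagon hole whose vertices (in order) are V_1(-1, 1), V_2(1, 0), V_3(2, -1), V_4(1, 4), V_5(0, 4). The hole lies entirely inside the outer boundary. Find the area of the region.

Outer boundary:
Cross-terms: 154, 185, 66, 60  ⇒  Σ = 465
Area = |Σ|/2 = 232.5.
Hole:
Apply Gauss's area formula: 2A = Σ (x_i·y_{i+1} − x_{i+1}·y_i), indices taken mod 5.
Σ = (-1) + (-1) + (9) + (4) + (4) = 15
Area = |Σ|/2 = 7.5.
Net area = 232.5 − 7.5 = 225.

225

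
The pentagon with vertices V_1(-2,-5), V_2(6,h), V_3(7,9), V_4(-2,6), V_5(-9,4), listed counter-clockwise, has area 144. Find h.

-5

The doubled signed area Σ (x_i y_{i+1} − x_{i+1} y_i) is linear in h.
With h=0 it equals 243; the coefficient of h is -9 (from the two edges through V_2).
So -9·h + 243 = 2·144 = 288 ⇒ h = -5.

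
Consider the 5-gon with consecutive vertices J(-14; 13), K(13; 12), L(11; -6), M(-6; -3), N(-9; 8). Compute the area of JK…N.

Apply the surveyor's formula: 2A = Σ (x_i·y_{i+1} − x_{i+1}·y_i), indices taken mod 5.
Σ = (-337) + (-210) + (-69) + (-75) + (-5) = -696
Area = |Σ|/2 = 348.

348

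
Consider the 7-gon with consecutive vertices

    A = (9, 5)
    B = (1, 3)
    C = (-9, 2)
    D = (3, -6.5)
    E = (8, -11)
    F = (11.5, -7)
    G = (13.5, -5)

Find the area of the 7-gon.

Σ = (22) + (29) + (52.5) + (19) + (70.5) + (37) + (112.5) = 342.5
Area = |Σ|/2 = 171.25.

171.25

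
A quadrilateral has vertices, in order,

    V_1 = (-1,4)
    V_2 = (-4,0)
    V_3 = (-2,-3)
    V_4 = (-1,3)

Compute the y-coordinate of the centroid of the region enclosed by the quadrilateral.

7/18

Apply the surveyor's formula. First the cross-terms c_i = x_i·y_{i+1} − x_{i+1}·y_i:
  16, 12, -9, -1  ⇒  2A = 18, A = 9.
Then Σ (y_i + y_{i+1})·c_i = 21, so ȳ = 21 / (6·9) = 7/18.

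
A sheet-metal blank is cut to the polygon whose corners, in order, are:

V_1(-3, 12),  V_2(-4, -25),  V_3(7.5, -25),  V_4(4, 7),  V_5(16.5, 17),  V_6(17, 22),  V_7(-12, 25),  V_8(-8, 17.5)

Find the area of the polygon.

612.5

Σ = (123) + (287.5) + (152.5) + (-47.5) + (74) + (689) + (-10) + (-43.5) = 1225
Area = |Σ|/2 = 612.5.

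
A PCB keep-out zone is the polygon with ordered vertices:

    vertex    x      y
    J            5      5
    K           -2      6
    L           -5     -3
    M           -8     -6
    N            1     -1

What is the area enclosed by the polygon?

Cross-terms: 40, 36, 6, 14, 10  ⇒  Σ = 106
Area = |Σ|/2 = 53.

53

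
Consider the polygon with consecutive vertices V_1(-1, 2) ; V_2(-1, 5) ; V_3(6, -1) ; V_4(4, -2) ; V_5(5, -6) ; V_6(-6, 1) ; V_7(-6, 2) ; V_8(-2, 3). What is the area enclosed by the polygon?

53

Σ = (-3) + (-29) + (-8) + (-14) + (-31) + (-6) + (-14) + (-1) = -106
Area = |Σ|/2 = 53.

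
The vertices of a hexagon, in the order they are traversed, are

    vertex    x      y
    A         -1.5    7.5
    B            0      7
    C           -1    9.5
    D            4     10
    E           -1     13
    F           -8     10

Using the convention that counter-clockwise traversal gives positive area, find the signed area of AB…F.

Apply the surveyor's formula: 2A = Σ (x_i·y_{i+1} − x_{i+1}·y_i), indices taken mod 6.
A→B: (-1.5)(7) − (0)(7.5) = -10.5
B→C: (0)(9.5) − (-1)(7) = 7
C→D: (-1)(10) − (4)(9.5) = -48
D→E: (4)(13) − (-1)(10) = 62
E→F: (-1)(10) − (-8)(13) = 94
F→A: (-8)(7.5) − (-1.5)(10) = -45
Σ = 59.5
Signed area = Σ/2 = 29.75 (positive ⇒ counter-clockwise traversal).

29.75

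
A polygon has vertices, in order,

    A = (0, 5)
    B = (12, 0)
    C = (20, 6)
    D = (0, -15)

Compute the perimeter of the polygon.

72

|AB| = √((12)² + (-5)²) = √169 = 13
|BC| = √((8)² + (6)²) = √100 = 10
|CD| = √((-20)² + (-21)²) = √841 = 29
|DA| = √((0)² + (20)²) = √400 = 20
Perimeter = 13 + 10 + 29 + 20 = 72.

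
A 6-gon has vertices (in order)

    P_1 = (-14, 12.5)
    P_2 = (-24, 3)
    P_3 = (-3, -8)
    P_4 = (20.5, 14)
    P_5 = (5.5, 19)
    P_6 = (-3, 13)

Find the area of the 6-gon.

583.25

Cross-terms: 258, 201, 122, 312.5, 128.5, 144.5  ⇒  Σ = 1166.5
Area = |Σ|/2 = 583.25.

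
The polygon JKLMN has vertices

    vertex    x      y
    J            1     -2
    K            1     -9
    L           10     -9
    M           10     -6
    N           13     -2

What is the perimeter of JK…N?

36

|JK| = √((0)² + (-7)²) = √49 = 7
|KL| = √((9)² + (0)²) = √81 = 9
|LM| = √((0)² + (3)²) = √9 = 3
|MN| = √((3)² + (4)²) = √25 = 5
|NJ| = √((-12)² + (0)²) = √144 = 12
Perimeter = 7 + 9 + 3 + 5 + 12 = 36.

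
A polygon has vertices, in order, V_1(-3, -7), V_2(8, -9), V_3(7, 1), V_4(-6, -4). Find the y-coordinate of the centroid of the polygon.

Apply the shoelace (surveyor's) formula. First the cross-terms c_i = x_i·y_{i+1} − x_{i+1}·y_i:
  83, 71, -22, 30  ⇒  2A = 162, A = 81.
Then Σ (y_i + y_{i+1})·c_i = -2160, so ȳ = -2160 / (6·81) = -40/9.

-40/9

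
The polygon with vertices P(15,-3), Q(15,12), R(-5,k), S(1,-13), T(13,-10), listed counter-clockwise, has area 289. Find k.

-3

Write out the shoelace sum; only the two edges meeting at R involve k:
2·Area = [(15·k − (-5)·12) + ((-5)·(-13) − 1·k)] + 495
       = 14·k + 620 = 578
⇒ k = -3.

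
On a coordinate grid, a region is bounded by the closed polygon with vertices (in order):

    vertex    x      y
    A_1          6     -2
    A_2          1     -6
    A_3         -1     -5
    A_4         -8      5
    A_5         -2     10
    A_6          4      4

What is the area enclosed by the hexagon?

120

Apply the shoelace (surveyor's) formula: 2A = Σ (x_i·y_{i+1} − x_{i+1}·y_i), indices taken mod 6.
A_1→A_2: (6)(-6) − (1)(-2) = -34
A_2→A_3: (1)(-5) − (-1)(-6) = -11
A_3→A_4: (-1)(5) − (-8)(-5) = -45
A_4→A_5: (-8)(10) − (-2)(5) = -70
A_5→A_6: (-2)(4) − (4)(10) = -48
A_6→A_1: (4)(-2) − (6)(4) = -32
Σ = -240
Area = |Σ|/2 = 120.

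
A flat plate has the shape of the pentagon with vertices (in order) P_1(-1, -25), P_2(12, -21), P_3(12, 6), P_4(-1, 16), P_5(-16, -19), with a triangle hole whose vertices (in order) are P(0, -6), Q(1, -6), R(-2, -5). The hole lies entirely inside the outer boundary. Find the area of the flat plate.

749

Outer boundary:
Σ = (321) + (324) + (198) + (275) + (381) = 1499
Area = |Σ|/2 = 749.5.
Hole:
Apply Gauss's area formula: 2A = Σ (x_i·y_{i+1} − x_{i+1}·y_i), indices taken mod 3.
P→Q: (0)(-6) − (1)(-6) = 6
Q→R: (1)(-5) − (-2)(-6) = -17
R→P: (-2)(-6) − (0)(-5) = 12
Σ = 1
Area = |Σ|/2 = 0.5.
Net area = 749.5 − 0.5 = 749.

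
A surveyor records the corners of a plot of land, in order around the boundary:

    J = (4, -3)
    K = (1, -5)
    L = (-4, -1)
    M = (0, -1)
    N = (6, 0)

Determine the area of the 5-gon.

J→K: (4)(-5) − (1)(-3) = -17
K→L: (1)(-1) − (-4)(-5) = -21
L→M: (-4)(-1) − (0)(-1) = 4
M→N: (0)(0) − (6)(-1) = 6
N→J: (6)(-3) − (4)(0) = -18
Σ = -46
Area = |Σ|/2 = 23.

23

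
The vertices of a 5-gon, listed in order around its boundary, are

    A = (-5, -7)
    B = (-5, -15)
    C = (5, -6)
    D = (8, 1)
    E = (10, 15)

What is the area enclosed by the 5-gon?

156.5

Σ = (40) + (105) + (53) + (110) + (5) = 313
Area = |Σ|/2 = 156.5.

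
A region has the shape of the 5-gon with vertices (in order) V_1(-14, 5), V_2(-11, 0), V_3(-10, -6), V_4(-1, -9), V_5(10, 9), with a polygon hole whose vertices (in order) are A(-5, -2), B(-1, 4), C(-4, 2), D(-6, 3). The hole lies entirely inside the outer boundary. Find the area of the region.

221.5

Outer boundary:
Apply Gauss's area formula: 2A = Σ (x_i·y_{i+1} − x_{i+1}·y_i), indices taken mod 5.
Σ = (55) + (66) + (84) + (81) + (176) = 462
Area = |Σ|/2 = 231.
Hole:
Apply the shoelace (surveyor's) formula: 2A = Σ (x_i·y_{i+1} − x_{i+1}·y_i), indices taken mod 4.
Σ = (-22) + (14) + (0) + (27) = 19
Area = |Σ|/2 = 9.5.
Net area = 231 − 9.5 = 221.5.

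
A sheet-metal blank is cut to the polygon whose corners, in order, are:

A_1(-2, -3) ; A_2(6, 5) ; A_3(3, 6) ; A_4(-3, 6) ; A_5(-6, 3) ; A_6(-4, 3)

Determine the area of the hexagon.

Σ = (8) + (21) + (36) + (27) + (-6) + (18) = 104
Area = |Σ|/2 = 52.

52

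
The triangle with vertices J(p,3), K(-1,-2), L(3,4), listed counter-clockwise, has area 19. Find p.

-4

The doubled signed area Σ (x_i y_{i+1} − x_{i+1} y_i) is linear in p.
With p=0 it equals 14; the coefficient of p is -6 (from the two edges through J).
So -6·p + 14 = 2·19 = 38 ⇒ p = -4.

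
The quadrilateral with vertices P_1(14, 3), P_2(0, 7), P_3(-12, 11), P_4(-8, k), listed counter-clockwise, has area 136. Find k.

The doubled signed area Σ (x_i y_{i+1} − x_{i+1} y_i) is linear in k.
With k=0 it equals 246; the coefficient of k is -26 (from the two edges through P_4).
So -26·k + 246 = 2·136 = 272 ⇒ k = -1.

-1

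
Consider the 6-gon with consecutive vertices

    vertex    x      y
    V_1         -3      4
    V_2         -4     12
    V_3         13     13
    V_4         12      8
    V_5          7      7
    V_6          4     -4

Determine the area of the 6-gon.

152

V_1→V_2: (-3)(12) − (-4)(4) = -20
V_2→V_3: (-4)(13) − (13)(12) = -208
V_3→V_4: (13)(8) − (12)(13) = -52
V_4→V_5: (12)(7) − (7)(8) = 28
V_5→V_6: (7)(-4) − (4)(7) = -56
V_6→V_1: (4)(4) − (-3)(-4) = 4
Σ = -304
Area = |Σ|/2 = 152.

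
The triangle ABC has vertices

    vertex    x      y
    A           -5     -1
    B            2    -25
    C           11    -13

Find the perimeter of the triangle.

60

|AB| = √((7)² + (-24)²) = √625 = 25
|BC| = √((9)² + (12)²) = √225 = 15
|CA| = √((-16)² + (12)²) = √400 = 20
Perimeter = 25 + 15 + 20 = 60.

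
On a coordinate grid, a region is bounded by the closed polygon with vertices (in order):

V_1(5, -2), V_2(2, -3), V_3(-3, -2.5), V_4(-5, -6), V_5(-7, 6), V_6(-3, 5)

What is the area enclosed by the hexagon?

Cross-terms: -11, -14, 5.5, -72, -17, -19  ⇒  Σ = -127.5
Area = |Σ|/2 = 63.75.

63.75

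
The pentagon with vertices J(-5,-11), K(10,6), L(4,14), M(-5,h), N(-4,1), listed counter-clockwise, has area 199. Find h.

Write out the shoelace sum; only the two edges meeting at M involve h:
2·Area = [(4·h − (-5)·14) + ((-5)·1 − (-4)·h)] + 245
       = 8·h + 310 = 398
⇒ h = 11.

11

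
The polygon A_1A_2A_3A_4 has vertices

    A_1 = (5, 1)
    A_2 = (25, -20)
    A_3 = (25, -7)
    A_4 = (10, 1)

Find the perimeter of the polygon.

|A_1A_2| = √((20)² + (-21)²) = √841 = 29
|A_2A_3| = √((0)² + (13)²) = √169 = 13
|A_3A_4| = √((-15)² + (8)²) = √289 = 17
|A_4A_1| = √((-5)² + (0)²) = √25 = 5
Perimeter = 29 + 13 + 17 + 5 = 64.

64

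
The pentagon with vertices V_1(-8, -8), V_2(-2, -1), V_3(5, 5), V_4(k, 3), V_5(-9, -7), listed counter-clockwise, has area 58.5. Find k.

-6

Write out the shoelace sum; only the two edges meeting at V_4 involve k:
2·Area = [(5·3 − k·5) + (k·(-7) − (-9)·3)] + 3
       = -12·k + 45 = 117
⇒ k = -6.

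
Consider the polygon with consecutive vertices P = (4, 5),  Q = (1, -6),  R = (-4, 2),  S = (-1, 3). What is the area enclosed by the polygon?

Apply Gauss's area formula: 2A = Σ (x_i·y_{i+1} − x_{i+1}·y_i), indices taken mod 4.
P→Q: (4)(-6) − (1)(5) = -29
Q→R: (1)(2) − (-4)(-6) = -22
R→S: (-4)(3) − (-1)(2) = -10
S→P: (-1)(5) − (4)(3) = -17
Σ = -78
Area = |Σ|/2 = 39.

39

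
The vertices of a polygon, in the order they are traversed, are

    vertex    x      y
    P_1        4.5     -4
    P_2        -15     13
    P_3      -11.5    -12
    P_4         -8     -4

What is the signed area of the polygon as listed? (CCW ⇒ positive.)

164

Apply the shoelace (surveyor's) formula: 2A = Σ (x_i·y_{i+1} − x_{i+1}·y_i), indices taken mod 4.
Σ = (-1.5) + (329.5) + (-50) + (50) = 328
Signed area = Σ/2 = 164 (positive ⇒ counter-clockwise traversal).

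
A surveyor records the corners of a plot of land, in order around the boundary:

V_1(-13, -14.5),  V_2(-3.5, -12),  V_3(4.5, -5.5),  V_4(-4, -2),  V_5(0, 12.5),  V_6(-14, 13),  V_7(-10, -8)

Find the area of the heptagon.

Apply Gauss's area formula: 2A = Σ (x_i·y_{i+1} − x_{i+1}·y_i), indices taken mod 7.
V_1→V_2: (-13)(-12) − (-3.5)(-14.5) = 105.25
V_2→V_3: (-3.5)(-5.5) − (4.5)(-12) = 73.25
V_3→V_4: (4.5)(-2) − (-4)(-5.5) = -31
V_4→V_5: (-4)(12.5) − (0)(-2) = -50
V_5→V_6: (0)(13) − (-14)(12.5) = 175
V_6→V_7: (-14)(-8) − (-10)(13) = 242
V_7→V_1: (-10)(-14.5) − (-13)(-8) = 41
Σ = 555.5
Area = |Σ|/2 = 277.75.

277.75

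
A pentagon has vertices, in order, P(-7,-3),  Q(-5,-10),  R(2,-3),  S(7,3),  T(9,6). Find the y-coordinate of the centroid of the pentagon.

Apply Gauss's area formula. First the cross-terms c_i = x_i·y_{i+1} − x_{i+1}·y_i:
  55, 35, 27, 15, 15  ⇒  2A = 147, A = 73.5.
Then Σ (y_i + y_{i+1})·c_i = -990, so ȳ = -990 / (6·73.5) = -110/49.

-110/49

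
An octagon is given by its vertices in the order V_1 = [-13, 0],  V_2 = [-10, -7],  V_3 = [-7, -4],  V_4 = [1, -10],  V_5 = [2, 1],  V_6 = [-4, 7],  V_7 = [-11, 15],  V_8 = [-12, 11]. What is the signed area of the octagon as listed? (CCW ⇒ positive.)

207

Σ = (91) + (-9) + (74) + (21) + (18) + (17) + (59) + (143) = 414
Signed area = Σ/2 = 207 (positive ⇒ counter-clockwise traversal).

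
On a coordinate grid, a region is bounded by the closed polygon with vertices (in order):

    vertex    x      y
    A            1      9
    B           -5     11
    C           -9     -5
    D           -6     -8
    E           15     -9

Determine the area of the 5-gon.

Σ = (56) + (124) + (42) + (174) + (144) = 540
Area = |Σ|/2 = 270.

270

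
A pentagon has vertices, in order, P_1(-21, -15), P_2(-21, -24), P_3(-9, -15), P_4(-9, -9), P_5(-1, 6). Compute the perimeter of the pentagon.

|P_1P_2| = √((0)² + (-9)²) = √81 = 9
|P_2P_3| = √((12)² + (9)²) = √225 = 15
|P_3P_4| = √((0)² + (6)²) = √36 = 6
|P_4P_5| = √((8)² + (15)²) = √289 = 17
|P_5P_1| = √((-20)² + (-21)²) = √841 = 29
Perimeter = 9 + 15 + 6 + 17 + 29 = 76.

76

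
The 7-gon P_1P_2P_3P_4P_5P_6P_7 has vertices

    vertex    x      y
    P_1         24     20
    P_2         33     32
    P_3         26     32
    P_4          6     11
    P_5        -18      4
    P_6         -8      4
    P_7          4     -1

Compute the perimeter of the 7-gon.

|P_1P_2| = √((9)² + (12)²) = √225 = 15
|P_2P_3| = √((-7)² + (0)²) = √49 = 7
|P_3P_4| = √((-20)² + (-21)²) = √841 = 29
|P_4P_5| = √((-24)² + (-7)²) = √625 = 25
|P_5P_6| = √((10)² + (0)²) = √100 = 10
|P_6P_7| = √((12)² + (-5)²) = √169 = 13
|P_7P_1| = √((20)² + (21)²) = √841 = 29
Perimeter = 15 + 7 + 29 + 25 + 10 + 13 + 29 = 128.

128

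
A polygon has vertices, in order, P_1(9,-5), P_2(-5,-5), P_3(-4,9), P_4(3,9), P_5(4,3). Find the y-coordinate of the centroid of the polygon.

77/68

Apply the shoelace (surveyor's) formula. First the cross-terms c_i = x_i·y_{i+1} − x_{i+1}·y_i:
  -70, -65, -63, -27, -47  ⇒  2A = -272, A = -136.
Then Σ (y_i + y_{i+1})·c_i = -924, so ȳ = -924 / (6·(-136)) = 77/68.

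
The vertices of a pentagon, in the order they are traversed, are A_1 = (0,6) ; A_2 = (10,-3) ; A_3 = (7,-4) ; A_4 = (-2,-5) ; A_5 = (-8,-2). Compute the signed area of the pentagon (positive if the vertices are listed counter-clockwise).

-103

Apply Gauss's area formula: 2A = Σ (x_i·y_{i+1} − x_{i+1}·y_i), indices taken mod 5.
Cross-terms: -60, -19, -43, -36, -48  ⇒  Σ = -206
Signed area = Σ/2 = -103 (negative ⇒ clockwise traversal).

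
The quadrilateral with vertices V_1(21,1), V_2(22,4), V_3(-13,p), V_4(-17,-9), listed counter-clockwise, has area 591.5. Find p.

20

The doubled signed area Σ (x_i y_{i+1} − x_{i+1} y_i) is linear in p.
With p=0 it equals 403; the coefficient of p is 39 (from the two edges through V_3).
So 39·p + 403 = 2·591.5 = 1183 ⇒ p = 20.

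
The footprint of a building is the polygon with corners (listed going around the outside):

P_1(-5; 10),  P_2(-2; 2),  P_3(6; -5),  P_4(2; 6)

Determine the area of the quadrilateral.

52

Apply the surveyor's formula: 2A = Σ (x_i·y_{i+1} − x_{i+1}·y_i), indices taken mod 4.
P_1→P_2: (-5)(2) − (-2)(10) = 10
P_2→P_3: (-2)(-5) − (6)(2) = -2
P_3→P_4: (6)(6) − (2)(-5) = 46
P_4→P_1: (2)(10) − (-5)(6) = 50
Σ = 104
Area = |Σ|/2 = 52.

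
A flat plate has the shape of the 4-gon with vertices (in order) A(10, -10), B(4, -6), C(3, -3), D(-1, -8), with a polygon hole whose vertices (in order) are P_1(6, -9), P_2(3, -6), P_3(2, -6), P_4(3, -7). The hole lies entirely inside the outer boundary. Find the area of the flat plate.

Outer boundary:
Apply the shoelace formula: 2A = Σ (x_i·y_{i+1} − x_{i+1}·y_i), indices taken mod 4.
A→B: (10)(-6) − (4)(-10) = -20
B→C: (4)(-3) − (3)(-6) = 6
C→D: (3)(-8) − (-1)(-3) = -27
D→A: (-1)(-10) − (10)(-8) = 90
Σ = 49
Area = |Σ|/2 = 24.5.
Hole:
Apply the surveyor's formula: 2A = Σ (x_i·y_{i+1} − x_{i+1}·y_i), indices taken mod 4.
P_1→P_2: (6)(-6) − (3)(-9) = -9
P_2→P_3: (3)(-6) − (2)(-6) = -6
P_3→P_4: (2)(-7) − (3)(-6) = 4
P_4→P_1: (3)(-9) − (6)(-7) = 15
Σ = 4
Area = |Σ|/2 = 2.
Net area = 24.5 − 2 = 22.5.

22.5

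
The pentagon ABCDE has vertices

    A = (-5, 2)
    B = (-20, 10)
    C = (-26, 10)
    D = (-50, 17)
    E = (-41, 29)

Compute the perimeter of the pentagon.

108

|AB| = √((-15)² + (8)²) = √289 = 17
|BC| = √((-6)² + (0)²) = √36 = 6
|CD| = √((-24)² + (7)²) = √625 = 25
|DE| = √((9)² + (12)²) = √225 = 15
|EA| = √((36)² + (-27)²) = √2025 = 45
Perimeter = 17 + 6 + 25 + 15 + 45 = 108.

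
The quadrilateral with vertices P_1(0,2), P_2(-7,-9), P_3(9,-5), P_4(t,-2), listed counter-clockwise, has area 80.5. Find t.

7

Write out the shoelace sum; only the two edges meeting at P_4 involve t:
2·Area = [(9·(-2) − t·(-5)) + (t·2 − 0·(-2))] + 130
       = 7·t + 112 = 161
⇒ t = 7.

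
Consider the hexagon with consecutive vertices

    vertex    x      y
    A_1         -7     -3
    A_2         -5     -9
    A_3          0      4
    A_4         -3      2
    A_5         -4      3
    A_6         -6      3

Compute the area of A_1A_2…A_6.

42

Cross-terms: 48, -20, 12, -1, 6, 39  ⇒  Σ = 84
Area = |Σ|/2 = 42.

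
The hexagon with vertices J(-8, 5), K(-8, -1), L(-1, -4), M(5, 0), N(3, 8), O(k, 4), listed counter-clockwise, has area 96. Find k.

The doubled signed area Σ (x_i y_{i+1} − x_{i+1} y_i) is linear in k.
With k=0 it equals 183; the coefficient of k is -3 (from the two edges through O).
So -3·k + 183 = 2·96 = 192 ⇒ k = -3.

-3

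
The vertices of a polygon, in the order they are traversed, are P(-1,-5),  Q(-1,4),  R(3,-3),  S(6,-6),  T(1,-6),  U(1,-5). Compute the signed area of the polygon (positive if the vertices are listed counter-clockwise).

-28.5

Apply Gauss's area formula: 2A = Σ (x_i·y_{i+1} − x_{i+1}·y_i), indices taken mod 6.
P→Q: (-1)(4) − (-1)(-5) = -9
Q→R: (-1)(-3) − (3)(4) = -9
R→S: (3)(-6) − (6)(-3) = 0
S→T: (6)(-6) − (1)(-6) = -30
T→U: (1)(-5) − (1)(-6) = 1
U→P: (1)(-5) − (-1)(-5) = -10
Σ = -57
Signed area = Σ/2 = -28.5 (negative ⇒ clockwise traversal).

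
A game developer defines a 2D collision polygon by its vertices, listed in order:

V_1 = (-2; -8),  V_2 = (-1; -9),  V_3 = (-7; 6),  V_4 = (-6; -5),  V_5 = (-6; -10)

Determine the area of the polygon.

35

Apply Gauss's area formula: 2A = Σ (x_i·y_{i+1} − x_{i+1}·y_i), indices taken mod 5.
Σ = (10) + (-69) + (71) + (30) + (28) = 70
Area = |Σ|/2 = 35.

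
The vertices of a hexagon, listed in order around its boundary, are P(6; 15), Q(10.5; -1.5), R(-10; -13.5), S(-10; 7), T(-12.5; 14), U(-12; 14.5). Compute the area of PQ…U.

430.5

Apply Gauss's area formula: 2A = Σ (x_i·y_{i+1} − x_{i+1}·y_i), indices taken mod 6.
Σ = (-166.5) + (-156.75) + (-205) + (-52.5) + (-13.25) + (-267) = -861
Area = |Σ|/2 = 430.5.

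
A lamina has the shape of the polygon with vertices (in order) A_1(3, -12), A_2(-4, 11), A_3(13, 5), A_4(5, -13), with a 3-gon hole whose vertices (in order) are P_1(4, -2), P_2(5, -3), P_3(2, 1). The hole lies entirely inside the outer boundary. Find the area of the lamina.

196

Outer boundary:
A_1→A_2: (3)(11) − (-4)(-12) = -15
A_2→A_3: (-4)(5) − (13)(11) = -163
A_3→A_4: (13)(-13) − (5)(5) = -194
A_4→A_1: (5)(-12) − (3)(-13) = -21
Σ = -393
Area = |Σ|/2 = 196.5.
Hole:
Cross-terms: -2, 11, -8  ⇒  Σ = 1
Area = |Σ|/2 = 0.5.
Net area = 196.5 − 0.5 = 196.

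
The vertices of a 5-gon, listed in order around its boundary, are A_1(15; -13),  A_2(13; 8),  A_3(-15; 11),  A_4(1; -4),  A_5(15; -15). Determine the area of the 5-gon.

338

Apply the surveyor's formula: 2A = Σ (x_i·y_{i+1} − x_{i+1}·y_i), indices taken mod 5.
Cross-terms: 289, 263, 49, 45, 30  ⇒  Σ = 676
Area = |Σ|/2 = 338.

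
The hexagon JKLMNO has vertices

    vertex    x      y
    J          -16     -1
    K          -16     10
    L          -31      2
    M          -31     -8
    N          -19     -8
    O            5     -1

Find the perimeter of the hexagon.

96

|JK| = √((0)² + (11)²) = √121 = 11
|KL| = √((-15)² + (-8)²) = √289 = 17
|LM| = √((0)² + (-10)²) = √100 = 10
|MN| = √((12)² + (0)²) = √144 = 12
|NO| = √((24)² + (7)²) = √625 = 25
|OJ| = √((-21)² + (0)²) = √441 = 21
Perimeter = 11 + 17 + 10 + 12 + 25 + 21 = 96.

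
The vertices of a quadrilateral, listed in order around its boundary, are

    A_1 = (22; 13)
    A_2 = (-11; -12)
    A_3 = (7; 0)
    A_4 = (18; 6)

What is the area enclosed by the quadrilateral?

A_1→A_2: (22)(-12) − (-11)(13) = -121
A_2→A_3: (-11)(0) − (7)(-12) = 84
A_3→A_4: (7)(6) − (18)(0) = 42
A_4→A_1: (18)(13) − (22)(6) = 102
Σ = 107
Area = |Σ|/2 = 53.5.

53.5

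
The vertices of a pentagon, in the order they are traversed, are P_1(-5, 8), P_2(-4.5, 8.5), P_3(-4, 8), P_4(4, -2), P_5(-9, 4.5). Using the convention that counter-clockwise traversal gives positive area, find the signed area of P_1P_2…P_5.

-41

Apply Gauss's area formula: 2A = Σ (x_i·y_{i+1} − x_{i+1}·y_i), indices taken mod 5.
Cross-terms: -6.5, -2, -24, 0, -49.5  ⇒  Σ = -82
Signed area = Σ/2 = -41 (negative ⇒ clockwise traversal).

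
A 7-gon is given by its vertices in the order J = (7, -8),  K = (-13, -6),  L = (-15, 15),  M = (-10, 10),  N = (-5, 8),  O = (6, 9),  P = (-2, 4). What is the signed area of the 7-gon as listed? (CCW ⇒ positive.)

Apply Gauss's area formula: 2A = Σ (x_i·y_{i+1} − x_{i+1}·y_i), indices taken mod 7.
Cross-terms: -146, -285, 0, -30, -93, 42, -12  ⇒  Σ = -524
Signed area = Σ/2 = -262 (negative ⇒ clockwise traversal).

-262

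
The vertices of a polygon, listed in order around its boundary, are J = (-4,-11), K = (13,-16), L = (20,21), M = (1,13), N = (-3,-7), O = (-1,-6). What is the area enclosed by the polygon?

Apply the shoelace formula: 2A = Σ (x_i·y_{i+1} − x_{i+1}·y_i), indices taken mod 6.
Σ = (207) + (593) + (239) + (32) + (11) + (-13) = 1069
Area = |Σ|/2 = 534.5.

534.5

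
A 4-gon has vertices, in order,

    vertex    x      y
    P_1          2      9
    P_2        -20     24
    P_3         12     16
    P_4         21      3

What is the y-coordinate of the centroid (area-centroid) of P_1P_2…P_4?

2900/213

Apply the shoelace (surveyor's) formula. First the cross-terms c_i = x_i·y_{i+1} − x_{i+1}·y_i:
  228, -608, -300, 183  ⇒  2A = -497, A = -248.5.
Then Σ (y_i + y_{i+1})·c_i = -20300, so ȳ = -20300 / (6·(-248.5)) = 2900/213.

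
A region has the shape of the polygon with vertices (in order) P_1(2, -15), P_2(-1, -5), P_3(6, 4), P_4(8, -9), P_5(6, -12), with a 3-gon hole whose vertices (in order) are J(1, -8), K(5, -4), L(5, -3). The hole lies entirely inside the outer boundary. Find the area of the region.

Outer boundary:
Cross-terms: -25, 26, -86, -42, -66  ⇒  Σ = -193
Area = |Σ|/2 = 96.5.
Hole:
Apply Gauss's area formula: 2A = Σ (x_i·y_{i+1} − x_{i+1}·y_i), indices taken mod 3.
Σ = (36) + (5) + (-37) = 4
Area = |Σ|/2 = 2.
Net area = 96.5 − 2 = 94.5.

94.5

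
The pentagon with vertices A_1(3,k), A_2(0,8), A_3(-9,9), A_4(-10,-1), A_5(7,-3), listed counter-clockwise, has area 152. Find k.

Write out the shoelace sum; only the two edges meeting at A_1 involve k:
2·Area = [(7·k − 3·(-3)) + (3·8 − 0·k)] + 208
       = 7·k + 241 = 304
⇒ k = 9.

9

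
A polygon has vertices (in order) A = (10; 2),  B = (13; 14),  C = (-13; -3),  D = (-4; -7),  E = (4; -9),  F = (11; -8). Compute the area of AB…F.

284.5

Apply Gauss's area formula: 2A = Σ (x_i·y_{i+1} − x_{i+1}·y_i), indices taken mod 6.
Σ = (114) + (143) + (79) + (64) + (67) + (102) = 569
Area = |Σ|/2 = 284.5.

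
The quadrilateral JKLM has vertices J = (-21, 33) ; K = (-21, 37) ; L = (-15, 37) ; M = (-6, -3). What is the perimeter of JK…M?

|JK| = √((0)² + (4)²) = √16 = 4
|KL| = √((6)² + (0)²) = √36 = 6
|LM| = √((9)² + (-40)²) = √1681 = 41
|MJ| = √((-15)² + (36)²) = √1521 = 39
Perimeter = 4 + 6 + 41 + 39 = 90.

90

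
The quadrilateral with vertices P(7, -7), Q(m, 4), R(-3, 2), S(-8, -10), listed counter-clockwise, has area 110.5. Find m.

1

Write out the shoelace sum; only the two edges meeting at Q involve m:
2·Area = [(7·4 − m·(-7)) + (m·2 − (-3)·4)] + 172
       = 9·m + 212 = 221
⇒ m = 1.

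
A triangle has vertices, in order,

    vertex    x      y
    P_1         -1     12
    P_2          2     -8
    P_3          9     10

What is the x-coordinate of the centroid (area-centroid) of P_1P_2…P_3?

Apply the shoelace formula. First the cross-terms c_i = x_i·y_{i+1} − x_{i+1}·y_i:
  -16, 92, 118  ⇒  2A = 194, A = 97.
Then Σ (x_i + x_{i+1})·c_i = 1940, so x̄ = 1940 / (6·97) = 10/3.

10/3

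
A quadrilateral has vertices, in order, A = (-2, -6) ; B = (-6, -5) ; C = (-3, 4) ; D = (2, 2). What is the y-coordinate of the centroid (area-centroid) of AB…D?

Apply the surveyor's formula. First the cross-terms c_i = x_i·y_{i+1} − x_{i+1}·y_i:
  -26, -39, -14, -8  ⇒  2A = -87, A = -43.5.
Then Σ (y_i + y_{i+1})·c_i = 273, so ȳ = 273 / (6·(-43.5)) = -91/87.

-91/87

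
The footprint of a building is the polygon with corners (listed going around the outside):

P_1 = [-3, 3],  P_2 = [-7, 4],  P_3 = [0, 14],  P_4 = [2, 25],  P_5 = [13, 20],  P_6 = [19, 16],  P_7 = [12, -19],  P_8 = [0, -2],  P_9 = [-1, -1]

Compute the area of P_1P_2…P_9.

Apply Gauss's area formula: 2A = Σ (x_i·y_{i+1} − x_{i+1}·y_i), indices taken mod 9.
Cross-terms: 9, -98, -28, -285, -172, -553, -24, -2, -6  ⇒  Σ = -1159
Area = |Σ|/2 = 579.5.

579.5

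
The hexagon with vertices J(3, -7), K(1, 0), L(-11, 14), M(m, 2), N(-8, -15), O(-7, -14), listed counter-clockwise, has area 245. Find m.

Write out the shoelace sum; only the two edges meeting at M involve m:
2·Area = [((-11)·2 − m·14) + (m·(-15) − (-8)·2)] + 119
       = -29·m + 113 = 490
⇒ m = -13.

-13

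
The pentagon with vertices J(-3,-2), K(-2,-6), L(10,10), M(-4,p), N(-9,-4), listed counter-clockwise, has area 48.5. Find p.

-1

The doubled signed area Σ (x_i y_{i+1} − x_{i+1} y_i) is linear in p.
With p=0 it equals 116; the coefficient of p is 19 (from the two edges through M).
So 19·p + 116 = 2·48.5 = 97 ⇒ p = -1.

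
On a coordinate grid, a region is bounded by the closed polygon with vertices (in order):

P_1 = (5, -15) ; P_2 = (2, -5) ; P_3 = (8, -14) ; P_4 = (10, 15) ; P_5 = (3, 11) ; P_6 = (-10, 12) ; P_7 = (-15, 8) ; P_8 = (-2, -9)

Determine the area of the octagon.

Σ = (5) + (12) + (260) + (65) + (146) + (100) + (151) + (75) = 814
Area = |Σ|/2 = 407.

407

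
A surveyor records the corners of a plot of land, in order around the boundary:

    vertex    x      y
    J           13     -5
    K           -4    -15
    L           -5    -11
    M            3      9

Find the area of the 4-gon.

Apply the shoelace formula: 2A = Σ (x_i·y_{i+1} − x_{i+1}·y_i), indices taken mod 4.
Σ = (-215) + (-31) + (-12) + (-132) = -390
Area = |Σ|/2 = 195.

195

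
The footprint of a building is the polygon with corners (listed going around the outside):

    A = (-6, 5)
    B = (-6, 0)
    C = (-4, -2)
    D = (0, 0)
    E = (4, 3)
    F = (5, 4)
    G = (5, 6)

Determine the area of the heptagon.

57

Apply the shoelace (surveyor's) formula: 2A = Σ (x_i·y_{i+1} − x_{i+1}·y_i), indices taken mod 7.
Cross-terms: 30, 12, 0, 0, 1, 10, 61  ⇒  Σ = 114
Area = |Σ|/2 = 57.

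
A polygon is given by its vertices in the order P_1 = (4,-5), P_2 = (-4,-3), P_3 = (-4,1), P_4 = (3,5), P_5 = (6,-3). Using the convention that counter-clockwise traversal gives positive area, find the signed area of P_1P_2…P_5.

-64

Cross-terms: -32, -16, -23, -39, -18  ⇒  Σ = -128
Signed area = Σ/2 = -64 (negative ⇒ clockwise traversal).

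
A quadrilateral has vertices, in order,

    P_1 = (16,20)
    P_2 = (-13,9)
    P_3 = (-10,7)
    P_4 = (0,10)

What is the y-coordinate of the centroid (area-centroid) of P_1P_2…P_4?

Apply the shoelace (surveyor's) formula. First the cross-terms c_i = x_i·y_{i+1} − x_{i+1}·y_i:
  404, -1, -100, -160  ⇒  2A = 143, A = 71.5.
Then Σ (y_i + y_{i+1})·c_i = 5200, so ȳ = 5200 / (6·71.5) = 400/33.

400/33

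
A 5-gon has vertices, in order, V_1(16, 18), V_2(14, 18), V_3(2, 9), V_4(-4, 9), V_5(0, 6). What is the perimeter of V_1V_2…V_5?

|V_1V_2| = √((-2)² + (0)²) = √4 = 2
|V_2V_3| = √((-12)² + (-9)²) = √225 = 15
|V_3V_4| = √((-6)² + (0)²) = √36 = 6
|V_4V_5| = √((4)² + (-3)²) = √25 = 5
|V_5V_1| = √((16)² + (12)²) = √400 = 20
Perimeter = 2 + 15 + 6 + 5 + 20 = 48.

48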